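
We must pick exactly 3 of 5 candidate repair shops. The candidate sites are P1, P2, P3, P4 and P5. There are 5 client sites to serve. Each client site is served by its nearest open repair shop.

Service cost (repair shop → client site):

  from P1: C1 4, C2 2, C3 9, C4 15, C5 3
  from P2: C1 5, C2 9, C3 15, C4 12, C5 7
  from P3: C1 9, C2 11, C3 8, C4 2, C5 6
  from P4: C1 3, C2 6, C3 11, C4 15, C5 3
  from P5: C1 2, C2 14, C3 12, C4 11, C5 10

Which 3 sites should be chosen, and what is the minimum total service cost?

Choose P1, P3 and P5; total service cost 17.

With exactly 3 open, each client site uses its cheapest among the chosen.
{P1, P3, P5}: C1→P5 2, C2→P1 2, C3→P3 8, C4→P3 2, C5→P1 3. Service cost 17.
{P1, P3, P4}: service cost 18
{P1, P2, P3}: service cost 19
Among all 10 size-3 choices, {P1, P3, P5} is lowest.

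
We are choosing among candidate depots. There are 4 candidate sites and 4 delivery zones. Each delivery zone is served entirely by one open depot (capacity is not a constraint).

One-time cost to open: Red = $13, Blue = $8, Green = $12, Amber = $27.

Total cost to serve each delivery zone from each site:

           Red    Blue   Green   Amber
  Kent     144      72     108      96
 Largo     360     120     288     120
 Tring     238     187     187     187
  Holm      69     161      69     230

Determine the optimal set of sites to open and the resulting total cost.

For any fixed open set, each delivery zone goes to its cheapest open site; total = fixed + service.
{Blue, Green}: Kent→Blue 72, Largo→Blue 120, Tring→Blue 187, Holm→Green 69. Service 448; fixed 20; total 468.
{Red, Blue}: service 448 + fixed 21 = 469
{Red, Blue, Green}: service 448 + fixed 33 = 481
{Red, Blue, Green, Amber}: service 448 + fixed 60 = 508
(All 15 nonempty subsets were checked; Blue and Green is lowest.)

Open Blue and Green; minimum total cost 468.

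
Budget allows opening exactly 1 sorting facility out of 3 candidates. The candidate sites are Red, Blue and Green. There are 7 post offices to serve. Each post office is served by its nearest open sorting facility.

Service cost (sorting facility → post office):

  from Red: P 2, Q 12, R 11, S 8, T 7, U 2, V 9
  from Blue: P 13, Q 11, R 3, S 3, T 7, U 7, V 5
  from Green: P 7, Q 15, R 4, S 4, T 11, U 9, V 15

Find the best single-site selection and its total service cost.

With exactly 1 open, each post office uses its cheapest among the chosen.
{Blue}: P→Blue 13, Q→Blue 11, R→Blue 3, S→Blue 3, T→Blue 7, U→Blue 7, V→Blue 5. Service cost 49.
{Red}: service cost 51
{Green}: service cost 65
Among all 3 size-1 choices, {Blue} is lowest.

Choose Blue only; total service cost 49.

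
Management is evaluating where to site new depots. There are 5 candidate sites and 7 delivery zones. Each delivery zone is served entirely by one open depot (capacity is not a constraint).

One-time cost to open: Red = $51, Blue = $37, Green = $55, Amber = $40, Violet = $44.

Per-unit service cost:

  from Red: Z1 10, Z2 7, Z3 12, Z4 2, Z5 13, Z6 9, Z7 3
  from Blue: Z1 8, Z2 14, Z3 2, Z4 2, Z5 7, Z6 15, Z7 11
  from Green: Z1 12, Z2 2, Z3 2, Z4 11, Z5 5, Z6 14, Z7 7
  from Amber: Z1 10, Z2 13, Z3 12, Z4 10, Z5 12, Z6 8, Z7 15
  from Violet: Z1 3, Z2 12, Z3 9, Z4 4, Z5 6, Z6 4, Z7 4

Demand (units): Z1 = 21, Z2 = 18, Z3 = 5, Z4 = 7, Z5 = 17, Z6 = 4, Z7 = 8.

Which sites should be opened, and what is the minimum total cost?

For any fixed open set, each delivery zone goes to its cheapest open site; total = fixed + service.
{Green, Violet}: Z1→Violet 3·21=63, Z2→Green 2·18=36, Z3→Green 2·5=10, Z4→Violet 4·7=28, Z5→Green 5·17=85, Z6→Violet 4·4=16, Z7→Violet 4·8=32. Service 270; fixed 99; total 369.
{Blue, Green, Violet}: service 256 + fixed 136 = 392
{Red, Green, Violet}: service 248 + fixed 150 = 398
{Red, Blue, Green, Amber, Violet}: Z1→Violet 3·21=63, Z2→Green 2·18=36, Z3→Blue 2·5=10, Z4→Red 2·7=14, Z5→Green 5·17=85, Z6→Violet 4·4=16, Z7→Red 3·8=24. Service 248; fixed 227; total 475.
No other subset beats 369.

Open Green and Violet; minimum total cost 369.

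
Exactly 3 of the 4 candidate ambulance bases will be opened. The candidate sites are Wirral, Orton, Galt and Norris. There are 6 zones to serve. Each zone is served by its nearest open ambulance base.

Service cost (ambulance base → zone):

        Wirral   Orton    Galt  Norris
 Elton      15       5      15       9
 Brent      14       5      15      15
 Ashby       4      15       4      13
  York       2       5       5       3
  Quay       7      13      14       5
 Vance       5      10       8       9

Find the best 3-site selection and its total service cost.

With exactly 3 open, each zone uses its cheapest among the chosen.
{Wirral, Orton, Norris}: Elton→Orton 5, Brent→Orton 5, Ashby→Wirral 4, York→Wirral 2, Quay→Norris 5, Vance→Wirral 5. Service cost 26.
{Wirral, Orton, Galt}: service cost 28
{Orton, Galt, Norris}: service cost 30
Among all 4 size-3 choices, {Wirral, Orton, Norris} is lowest.

Choose Wirral, Orton and Norris; total service cost 26.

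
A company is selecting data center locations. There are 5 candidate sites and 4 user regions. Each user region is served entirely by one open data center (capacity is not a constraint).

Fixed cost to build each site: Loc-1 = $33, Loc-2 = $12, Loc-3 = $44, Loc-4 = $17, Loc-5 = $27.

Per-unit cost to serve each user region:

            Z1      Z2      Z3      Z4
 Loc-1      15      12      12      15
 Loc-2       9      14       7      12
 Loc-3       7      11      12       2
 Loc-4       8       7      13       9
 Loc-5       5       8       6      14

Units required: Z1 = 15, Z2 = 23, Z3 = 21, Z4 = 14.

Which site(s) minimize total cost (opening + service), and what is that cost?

Open Loc-3, Loc-4 and Loc-5; minimum total cost 478.

For any fixed open set, each user region goes to its cheapest open site; total = fixed + service.
{Loc-3, Loc-4, Loc-5}: Z1→Loc-5 5·15=75, Z2→Loc-4 7·23=161, Z3→Loc-5 6·21=126, Z4→Loc-3 2·14=28. Service 390; fixed 88; total 478.
{Loc-3, Loc-5}: service 413 + fixed 71 = 484
{Loc-2, Loc-3, Loc-4, Loc-5}: service 390 + fixed 100 = 490
{Loc-1, Loc-2, Loc-3, Loc-4, Loc-5}: service 390 + fixed 133 = 523
No other subset beats 478.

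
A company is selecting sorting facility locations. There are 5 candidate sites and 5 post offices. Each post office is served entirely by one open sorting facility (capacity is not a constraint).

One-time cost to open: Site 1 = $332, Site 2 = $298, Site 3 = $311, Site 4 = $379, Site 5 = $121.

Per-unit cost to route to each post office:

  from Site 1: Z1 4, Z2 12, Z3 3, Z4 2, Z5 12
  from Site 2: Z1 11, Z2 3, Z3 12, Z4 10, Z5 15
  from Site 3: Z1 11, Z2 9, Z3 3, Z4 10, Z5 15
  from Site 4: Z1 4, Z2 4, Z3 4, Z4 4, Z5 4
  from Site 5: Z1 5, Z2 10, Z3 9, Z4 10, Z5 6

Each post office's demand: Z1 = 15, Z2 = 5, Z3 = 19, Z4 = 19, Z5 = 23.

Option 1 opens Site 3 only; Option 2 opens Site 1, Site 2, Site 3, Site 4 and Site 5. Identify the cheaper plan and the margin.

Option 1: {Site 3}: Z1→Site 3 11·15=165, Z2→Site 3 9·5=45, Z3→Site 3 3·19=57, Z4→Site 3 10·19=190, Z5→Site 3 15·23=345. Service 802; fixed 311; total 1113.
Option 2: {Site 1, Site 2, Site 3, Site 4, Site 5}: Z1→Site 1 4·15=60, Z2→Site 2 3·5=15, Z3→Site 1 3·19=57, Z4→Site 1 2·19=38, Z5→Site 4 4·23=92. Service 262; fixed 1441; total 1703.
Difference: |1113 − 1703| = 590.

Option 1 is cheaper by 590.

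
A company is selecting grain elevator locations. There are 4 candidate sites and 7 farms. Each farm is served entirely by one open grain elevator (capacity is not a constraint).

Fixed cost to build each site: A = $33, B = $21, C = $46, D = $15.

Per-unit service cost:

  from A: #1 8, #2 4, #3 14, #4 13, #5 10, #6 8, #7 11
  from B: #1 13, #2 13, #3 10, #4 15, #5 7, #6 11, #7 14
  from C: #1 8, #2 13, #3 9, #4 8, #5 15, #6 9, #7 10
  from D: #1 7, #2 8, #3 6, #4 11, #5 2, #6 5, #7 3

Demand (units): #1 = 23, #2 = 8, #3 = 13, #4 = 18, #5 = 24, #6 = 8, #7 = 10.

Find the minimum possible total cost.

Minimum total cost: 626

For any fixed open set, each farm goes to its cheapest open site; total = fixed + service.
{C, D}: #1→D 7·23=161, #2→D 8·8=64, #3→D 6·13=78, #4→C 8·18=144, #5→D 2·24=48, #6→D 5·8=40, #7→D 3·10=30. Service 565; fixed 61; total 626.
{A, C, D}: #1→D 7·23=161, #2→A 4·8=32, #3→D 6·13=78, #4→C 8·18=144, #5→D 2·24=48, #6→D 5·8=40, #7→D 3·10=30. Service 533; fixed 94; total 627.
{D}: service 619 + fixed 15 = 634
{A, B, C, D}: #1→D 7·23=161, #2→A 4·8=32, #3→D 6·13=78, #4→C 8·18=144, #5→D 2·24=48, #6→D 5·8=40, #7→D 3·10=30. Service 533; fixed 115; total 648.
No other subset beats 626.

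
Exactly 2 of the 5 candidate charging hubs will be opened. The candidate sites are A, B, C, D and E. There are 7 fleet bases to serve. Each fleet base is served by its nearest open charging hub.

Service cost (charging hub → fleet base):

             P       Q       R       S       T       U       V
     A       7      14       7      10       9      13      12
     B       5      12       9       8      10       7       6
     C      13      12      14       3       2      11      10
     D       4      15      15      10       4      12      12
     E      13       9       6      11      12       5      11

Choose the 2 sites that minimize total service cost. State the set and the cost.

With exactly 2 open, each fleet base uses its cheapest among the chosen.
{B, C}: P→B 5, Q→B 12, R→B 9, S→C 3, T→C 2, U→B 7, V→B 6. Service cost 44.
{C, E}: service cost 48
{B, E}: service cost 49
Among all 10 size-2 choices, {B, C} is lowest.

Choose B and C; total service cost 44.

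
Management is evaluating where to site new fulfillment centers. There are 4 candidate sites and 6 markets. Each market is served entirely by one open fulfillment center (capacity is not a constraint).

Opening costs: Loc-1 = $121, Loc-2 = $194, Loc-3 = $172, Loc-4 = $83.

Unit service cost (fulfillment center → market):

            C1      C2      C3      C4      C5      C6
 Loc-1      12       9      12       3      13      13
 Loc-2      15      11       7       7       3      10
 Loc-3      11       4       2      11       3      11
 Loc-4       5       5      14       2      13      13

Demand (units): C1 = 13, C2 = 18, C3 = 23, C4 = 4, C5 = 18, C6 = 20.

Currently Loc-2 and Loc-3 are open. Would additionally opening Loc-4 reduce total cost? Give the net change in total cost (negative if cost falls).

Yes — net change −15 (cost falls by 15).

Current service cost with {Loc-2, Loc-3}: 543.
Adding Loc-4: each market re-picks its cheapest; new service cost 445, saving 98.
Extra fixed cost: 83. Net change = 83 − 98 = -15.
(Totals: 909 → 894.)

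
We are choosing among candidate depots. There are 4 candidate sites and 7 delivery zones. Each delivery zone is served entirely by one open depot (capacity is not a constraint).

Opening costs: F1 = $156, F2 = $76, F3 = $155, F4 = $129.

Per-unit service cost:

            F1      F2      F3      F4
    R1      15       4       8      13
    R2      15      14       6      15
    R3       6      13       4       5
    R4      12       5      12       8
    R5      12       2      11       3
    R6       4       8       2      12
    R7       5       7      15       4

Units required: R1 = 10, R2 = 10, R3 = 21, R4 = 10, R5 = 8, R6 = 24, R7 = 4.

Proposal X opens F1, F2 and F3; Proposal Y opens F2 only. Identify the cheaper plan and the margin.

Proposal X: {F1, F2, F3}: R1→F2 4·10=40, R2→F3 6·10=60, R3→F3 4·21=84, R4→F2 5·10=50, R5→F2 2·8=16, R6→F3 2·24=48, R7→F1 5·4=20. Service 318; fixed 387; total 705.
Proposal Y: {F2}: R1→F2 4·10=40, R2→F2 14·10=140, R3→F2 13·21=273, R4→F2 5·10=50, R5→F2 2·8=16, R6→F2 8·24=192, R7→F2 7·4=28. Service 739; fixed 76; total 815.
Difference: |705 − 815| = 110.

Proposal X is cheaper by 110.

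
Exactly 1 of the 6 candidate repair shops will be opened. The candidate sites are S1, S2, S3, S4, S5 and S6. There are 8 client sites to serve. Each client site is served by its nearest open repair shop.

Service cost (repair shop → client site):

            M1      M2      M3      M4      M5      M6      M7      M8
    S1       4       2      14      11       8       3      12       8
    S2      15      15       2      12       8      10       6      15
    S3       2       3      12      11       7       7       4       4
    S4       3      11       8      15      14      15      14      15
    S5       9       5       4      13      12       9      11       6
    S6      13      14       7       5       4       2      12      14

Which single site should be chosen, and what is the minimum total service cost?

With exactly 1 open, each client site uses its cheapest among the chosen.
{S3}: M1→S3 2, M2→S3 3, M3→S3 12, M4→S3 11, M5→S3 7, M6→S3 7, M7→S3 4, M8→S3 4. Service cost 50.
{S1}: service cost 62
{S5}: service cost 69
Among all 6 size-1 choices, {S3} is lowest.

Choose S3 only; total service cost 50.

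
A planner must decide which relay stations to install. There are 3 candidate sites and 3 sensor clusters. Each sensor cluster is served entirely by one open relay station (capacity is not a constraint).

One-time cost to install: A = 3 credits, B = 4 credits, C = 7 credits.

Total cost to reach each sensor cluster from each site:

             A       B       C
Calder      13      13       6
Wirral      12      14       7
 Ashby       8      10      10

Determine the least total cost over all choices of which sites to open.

Minimum total cost: 30

For any fixed open set, each sensor cluster goes to its cheapest open site; total = fixed + service.
{C}: Calder→C 6, Wirral→C 7, Ashby→C 10. Service 23; fixed 7; total 30.
{A, C}: service 21 + fixed 10 = 31
{B, C}: service 23 + fixed 11 = 34
{A, B, C}: Calder→C 6, Wirral→C 7, Ashby→A 8. Service 21; fixed 14; total 35.
(All 7 nonempty subsets were checked; C only is lowest.)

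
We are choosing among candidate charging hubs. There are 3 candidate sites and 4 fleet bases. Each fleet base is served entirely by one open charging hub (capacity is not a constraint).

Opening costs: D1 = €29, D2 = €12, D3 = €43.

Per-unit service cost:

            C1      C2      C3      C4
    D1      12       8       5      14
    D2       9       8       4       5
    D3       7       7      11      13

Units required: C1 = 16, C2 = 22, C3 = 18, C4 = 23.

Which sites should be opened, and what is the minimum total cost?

For any fixed open set, each fleet base goes to its cheapest open site; total = fixed + service.
{D2, D3}: C1→D3 7·16=112, C2→D3 7·22=154, C3→D2 4·18=72, C4→D2 5·23=115. Service 453; fixed 55; total 508.
{D2}: C1→D2 9·16=144, C2→D2 8·22=176, C3→D2 4·18=72, C4→D2 5·23=115. Service 507; fixed 12; total 519.
{D1, D2, D3}: service 453 + fixed 84 = 537
No other subset beats 508.

Open D2 and D3; minimum total cost 508.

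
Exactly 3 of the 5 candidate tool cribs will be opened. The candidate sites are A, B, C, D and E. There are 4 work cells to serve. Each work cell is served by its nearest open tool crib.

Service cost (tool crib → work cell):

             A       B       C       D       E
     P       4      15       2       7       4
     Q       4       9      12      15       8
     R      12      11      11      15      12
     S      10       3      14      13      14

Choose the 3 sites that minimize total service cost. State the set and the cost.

With exactly 3 open, each work cell uses its cheapest among the chosen.
{A, B, C}: P→C 2, Q→A 4, R→B 11, S→B 3. Service cost 20.
{A, B, D}: service cost 22
{A, B, E}: service cost 22
Among all 10 size-3 choices, {A, B, C} is lowest.

Choose A, B and C; total service cost 20.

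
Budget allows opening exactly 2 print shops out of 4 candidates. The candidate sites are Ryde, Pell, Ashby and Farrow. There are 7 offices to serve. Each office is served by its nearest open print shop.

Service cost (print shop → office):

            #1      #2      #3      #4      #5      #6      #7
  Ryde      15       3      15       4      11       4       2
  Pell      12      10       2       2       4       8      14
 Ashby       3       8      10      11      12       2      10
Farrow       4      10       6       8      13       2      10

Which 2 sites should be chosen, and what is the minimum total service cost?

Choose Ryde and Pell; total service cost 29.

With exactly 2 open, each office uses its cheapest among the chosen.
{Ryde, Pell}: #1→Pell 12, #2→Ryde 3, #3→Pell 2, #4→Pell 2, #5→Pell 4, #6→Ryde 4, #7→Ryde 2. Service cost 29.
{Pell, Ashby}: service cost 31
{Ryde, Farrow}: service cost 32
Among all 6 size-2 choices, {Ryde, Pell} is lowest.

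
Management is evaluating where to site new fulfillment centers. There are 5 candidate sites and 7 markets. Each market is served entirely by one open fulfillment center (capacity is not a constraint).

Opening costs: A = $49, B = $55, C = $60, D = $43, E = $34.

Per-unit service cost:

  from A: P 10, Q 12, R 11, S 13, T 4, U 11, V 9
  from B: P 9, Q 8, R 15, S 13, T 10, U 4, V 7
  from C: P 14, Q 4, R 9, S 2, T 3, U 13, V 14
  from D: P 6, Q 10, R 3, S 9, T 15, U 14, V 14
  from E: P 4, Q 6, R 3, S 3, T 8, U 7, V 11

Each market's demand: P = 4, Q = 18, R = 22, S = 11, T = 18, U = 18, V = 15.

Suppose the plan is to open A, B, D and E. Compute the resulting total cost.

Each market is assigned to its cheapest site among the open ones.
{A, B, D, E}: P→E 4·4=16, Q→E 6·18=108, R→D 3·22=66, S→E 3·11=33, T→A 4·18=72, U→B 4·18=72, V→B 7·15=105. Service 472; fixed 181; total 653.

Total cost: 653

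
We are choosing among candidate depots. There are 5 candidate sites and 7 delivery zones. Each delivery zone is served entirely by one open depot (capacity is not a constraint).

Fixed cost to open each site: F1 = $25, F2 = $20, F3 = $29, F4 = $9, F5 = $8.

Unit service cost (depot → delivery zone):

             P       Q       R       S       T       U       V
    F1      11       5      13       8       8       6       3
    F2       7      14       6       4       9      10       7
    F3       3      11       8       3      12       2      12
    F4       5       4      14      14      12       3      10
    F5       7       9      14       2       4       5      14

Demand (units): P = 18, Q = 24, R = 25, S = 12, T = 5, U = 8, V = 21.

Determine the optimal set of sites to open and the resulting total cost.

For any fixed open set, each delivery zone goes to its cheapest open site; total = fixed + service.
{F1, F2, F3, F4, F5}: P→F3 3·18=54, Q→F4 4·24=96, R→F2 6·25=150, S→F5 2·12=24, T→F5 4·5=20, U→F3 2·8=16, V→F1 3·21=63. Service 423; fixed 91; total 514.
{F1, F2, F3, F5}: P→F3 3·18=54, Q→F1 5·24=120, R→F2 6·25=150, S→F5 2·12=24, T→F5 4·5=20, U→F3 2·8=16, V→F1 3·21=63. Service 447; fixed 82; total 529.
{F1, F2, F4, F5}: P→F4 5·18=90, Q→F4 4·24=96, R→F2 6·25=150, S→F5 2·12=24, T→F5 4·5=20, U→F4 3·8=24, V→F1 3·21=63. Service 467; fixed 62; total 529.
{F5}: service 1070 + fixed 8 = 1078
No other subset beats 514.

Open F1, F2, F3, F4 and F5; minimum total cost 514.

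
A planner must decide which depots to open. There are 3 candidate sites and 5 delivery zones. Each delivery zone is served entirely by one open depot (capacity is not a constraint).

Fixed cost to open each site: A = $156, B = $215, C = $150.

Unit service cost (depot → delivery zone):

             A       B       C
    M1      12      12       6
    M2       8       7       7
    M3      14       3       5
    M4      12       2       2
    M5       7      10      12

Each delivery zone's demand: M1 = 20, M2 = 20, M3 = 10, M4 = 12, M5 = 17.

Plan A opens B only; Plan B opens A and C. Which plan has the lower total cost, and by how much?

Plan B is cheaper by 60.

Plan A: {B}: M1→B 12·20=240, M2→B 7·20=140, M3→B 3·10=30, M4→B 2·12=24, M5→B 10·17=170. Service 604; fixed 215; total 819.
Plan B: {A, C}: M1→C 6·20=120, M2→C 7·20=140, M3→C 5·10=50, M4→C 2·12=24, M5→A 7·17=119. Service 453; fixed 306; total 759.
Difference: |819 − 759| = 60.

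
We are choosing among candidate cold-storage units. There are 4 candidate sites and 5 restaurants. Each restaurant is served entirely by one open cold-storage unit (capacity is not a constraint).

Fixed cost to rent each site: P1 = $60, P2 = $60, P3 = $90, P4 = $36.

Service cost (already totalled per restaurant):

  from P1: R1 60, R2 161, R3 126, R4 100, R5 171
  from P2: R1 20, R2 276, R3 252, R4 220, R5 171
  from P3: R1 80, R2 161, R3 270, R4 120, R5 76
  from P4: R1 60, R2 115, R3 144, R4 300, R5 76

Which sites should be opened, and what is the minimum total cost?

Open P1 and P4; minimum total cost 573.

For any fixed open set, each restaurant goes to its cheapest open site; total = fixed + service.
{P1, P4}: R1→P1 60, R2→P4 115, R3→P1 126, R4→P1 100, R5→P4 76. Service 477; fixed 96; total 573.
{P1, P2, P4}: service 437 + fixed 156 = 593
{P3, P4}: service 515 + fixed 126 = 641
{P1, P2, P3, P4}: R1→P2 20, R2→P4 115, R3→P1 126, R4→P1 100, R5→P3 76. Service 437; fixed 246; total 683.
No other subset beats 573.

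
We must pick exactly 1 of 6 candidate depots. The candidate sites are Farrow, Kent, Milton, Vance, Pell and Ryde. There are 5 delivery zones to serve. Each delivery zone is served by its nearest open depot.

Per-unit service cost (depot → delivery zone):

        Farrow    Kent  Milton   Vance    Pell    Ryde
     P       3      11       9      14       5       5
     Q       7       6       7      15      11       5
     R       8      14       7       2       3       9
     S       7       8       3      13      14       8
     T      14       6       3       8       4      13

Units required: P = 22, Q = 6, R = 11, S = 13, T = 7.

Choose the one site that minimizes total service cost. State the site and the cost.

With exactly 1 open, each delivery zone uses its cheapest among the chosen.
{Milton}: P→Milton 9·22=198, Q→Milton 7·6=42, R→Milton 7·11=77, S→Milton 3·13=39, T→Milton 3·7=21. Service cost 377.
{Farrow}: service cost 385
{Pell}: service cost 419
Among all 6 size-1 choices, {Milton} is lowest.

Choose Milton only; total service cost 377.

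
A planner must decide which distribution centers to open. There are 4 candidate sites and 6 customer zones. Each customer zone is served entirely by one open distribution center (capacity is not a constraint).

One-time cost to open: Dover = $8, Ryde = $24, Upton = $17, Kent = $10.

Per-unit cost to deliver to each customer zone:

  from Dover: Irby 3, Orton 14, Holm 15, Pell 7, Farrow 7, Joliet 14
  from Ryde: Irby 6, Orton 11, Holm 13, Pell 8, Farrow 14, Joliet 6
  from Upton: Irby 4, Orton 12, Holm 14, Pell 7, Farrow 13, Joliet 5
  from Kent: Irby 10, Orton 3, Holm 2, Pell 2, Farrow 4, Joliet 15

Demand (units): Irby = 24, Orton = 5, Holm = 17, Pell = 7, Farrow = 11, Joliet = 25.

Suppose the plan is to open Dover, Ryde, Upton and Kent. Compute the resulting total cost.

Total cost: 363

Each customer zone is assigned to its cheapest site among the open ones.
{Dover, Ryde, Upton, Kent}: Irby→Dover 3·24=72, Orton→Kent 3·5=15, Holm→Kent 2·17=34, Pell→Kent 2·7=14, Farrow→Kent 4·11=44, Joliet→Upton 5·25=125. Service 304; fixed 59; total 363.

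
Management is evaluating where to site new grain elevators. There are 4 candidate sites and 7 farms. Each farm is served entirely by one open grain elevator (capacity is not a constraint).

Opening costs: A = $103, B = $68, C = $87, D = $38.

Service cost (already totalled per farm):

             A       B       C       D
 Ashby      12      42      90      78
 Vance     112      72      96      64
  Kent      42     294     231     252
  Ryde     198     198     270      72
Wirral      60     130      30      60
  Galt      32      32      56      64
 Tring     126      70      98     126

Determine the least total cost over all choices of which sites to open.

For any fixed open set, each farm goes to its cheapest open site; total = fixed + service.
{A, D}: Ashby→A 12, Vance→D 64, Kent→A 42, Ryde→D 72, Wirral→A 60, Galt→A 32, Tring→A 126. Service 408; fixed 141; total 549.
{A, B, D}: Ashby→A 12, Vance→D 64, Kent→A 42, Ryde→D 72, Wirral→A 60, Galt→A 32, Tring→B 70. Service 352; fixed 209; total 561.
{A, C, D}: Ashby→A 12, Vance→D 64, Kent→A 42, Ryde→D 72, Wirral→C 30, Galt→A 32, Tring→C 98. Service 350; fixed 228; total 578.
{A, B, C, D}: Ashby→A 12, Vance→D 64, Kent→A 42, Ryde→D 72, Wirral→C 30, Galt→A 32, Tring→B 70. Service 322; fixed 296; total 618.
No other subset beats 549.

Minimum total cost: 549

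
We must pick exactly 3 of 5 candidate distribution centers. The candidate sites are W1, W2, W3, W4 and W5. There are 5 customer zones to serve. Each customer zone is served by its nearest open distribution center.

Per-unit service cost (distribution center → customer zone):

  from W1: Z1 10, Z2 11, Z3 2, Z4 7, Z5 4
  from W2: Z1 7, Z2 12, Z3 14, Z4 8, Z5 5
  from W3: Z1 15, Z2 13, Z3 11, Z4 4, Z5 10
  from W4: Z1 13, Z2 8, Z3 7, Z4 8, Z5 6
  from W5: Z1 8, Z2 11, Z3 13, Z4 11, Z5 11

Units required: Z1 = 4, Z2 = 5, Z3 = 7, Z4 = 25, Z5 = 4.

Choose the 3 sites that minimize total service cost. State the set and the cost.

With exactly 3 open, each customer zone uses its cheapest among the chosen.
{W1, W3, W4}: Z1→W1 10·4=40, Z2→W4 8·5=40, Z3→W1 2·7=14, Z4→W3 4·25=100, Z5→W1 4·4=16. Service cost 210.
{W1, W2, W3}: service cost 213
{W1, W3, W5}: service cost 217
Among all 10 size-3 choices, {W1, W3, W4} is lowest.

Choose W1, W3 and W4; total service cost 210.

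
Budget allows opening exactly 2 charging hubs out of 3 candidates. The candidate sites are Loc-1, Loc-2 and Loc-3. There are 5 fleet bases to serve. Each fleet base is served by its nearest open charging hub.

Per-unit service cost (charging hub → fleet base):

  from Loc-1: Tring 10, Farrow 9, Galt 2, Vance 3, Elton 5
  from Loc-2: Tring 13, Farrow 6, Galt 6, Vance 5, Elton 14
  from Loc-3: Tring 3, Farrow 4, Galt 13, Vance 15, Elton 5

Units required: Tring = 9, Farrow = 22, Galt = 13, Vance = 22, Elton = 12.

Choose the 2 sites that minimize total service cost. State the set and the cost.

Choose Loc-1 and Loc-3; total service cost 267.

With exactly 2 open, each fleet base uses its cheapest among the chosen.
{Loc-1, Loc-3}: Tring→Loc-3 3·9=27, Farrow→Loc-3 4·22=88, Galt→Loc-1 2·13=26, Vance→Loc-1 3·22=66, Elton→Loc-1 5·12=60. Service cost 267.
{Loc-2, Loc-3}: service cost 363
{Loc-1, Loc-2}: service cost 374
Among all 3 size-2 choices, {Loc-1, Loc-3} is lowest.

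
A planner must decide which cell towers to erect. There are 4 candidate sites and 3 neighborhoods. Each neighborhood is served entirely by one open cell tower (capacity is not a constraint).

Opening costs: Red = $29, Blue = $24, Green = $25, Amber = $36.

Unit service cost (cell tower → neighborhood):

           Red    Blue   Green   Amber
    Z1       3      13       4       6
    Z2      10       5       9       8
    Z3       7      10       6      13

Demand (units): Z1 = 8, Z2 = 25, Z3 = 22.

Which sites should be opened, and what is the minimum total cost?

For any fixed open set, each neighborhood goes to its cheapest open site; total = fixed + service.
{Blue, Green}: Z1→Green 4·8=32, Z2→Blue 5·25=125, Z3→Green 6·22=132. Service 289; fixed 49; total 338.
{Red, Blue}: service 303 + fixed 53 = 356
{Red, Blue, Green}: service 281 + fixed 78 = 359
{Red, Blue, Green, Amber}: service 281 + fixed 114 = 395
No other subset beats 338.

Open Blue and Green; minimum total cost 338.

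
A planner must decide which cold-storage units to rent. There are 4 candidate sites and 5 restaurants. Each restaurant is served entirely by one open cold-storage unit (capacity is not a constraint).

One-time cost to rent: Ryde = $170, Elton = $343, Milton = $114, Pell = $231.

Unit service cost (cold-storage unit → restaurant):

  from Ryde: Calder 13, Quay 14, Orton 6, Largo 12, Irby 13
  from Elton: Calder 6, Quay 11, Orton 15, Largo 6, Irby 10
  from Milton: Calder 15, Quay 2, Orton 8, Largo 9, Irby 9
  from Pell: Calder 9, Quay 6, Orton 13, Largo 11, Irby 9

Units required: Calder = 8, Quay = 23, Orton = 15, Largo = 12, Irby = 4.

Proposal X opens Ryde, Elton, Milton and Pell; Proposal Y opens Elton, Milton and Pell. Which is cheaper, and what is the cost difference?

Proposal X: {Ryde, Elton, Milton, Pell}: Calder→Elton 6·8=48, Quay→Milton 2·23=46, Orton→Ryde 6·15=90, Largo→Elton 6·12=72, Irby→Milton 9·4=36. Service 292; fixed 858; total 1150.
Proposal Y: {Elton, Milton, Pell}: Calder→Elton 6·8=48, Quay→Milton 2·23=46, Orton→Milton 8·15=120, Largo→Elton 6·12=72, Irby→Milton 9·4=36. Service 322; fixed 688; total 1010.
Difference: |1150 − 1010| = 140.

Proposal Y is cheaper by 140.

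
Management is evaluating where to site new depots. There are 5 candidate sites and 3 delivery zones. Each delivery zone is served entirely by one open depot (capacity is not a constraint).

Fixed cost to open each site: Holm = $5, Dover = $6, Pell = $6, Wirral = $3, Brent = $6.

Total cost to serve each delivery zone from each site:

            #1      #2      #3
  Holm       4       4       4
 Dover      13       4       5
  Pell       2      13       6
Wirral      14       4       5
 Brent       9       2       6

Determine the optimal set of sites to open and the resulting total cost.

Open Holm only; minimum total cost 17.

For any fixed open set, each delivery zone goes to its cheapest open site; total = fixed + service.
{Holm}: #1→Holm 4, #2→Holm 4, #3→Holm 4. Service 12; fixed 5; total 17.
{Holm, Wirral}: service 12 + fixed 8 = 20
{Pell, Wirral}: service 11 + fixed 9 = 20
{Holm, Dover, Pell, Wirral, Brent}: #1→Pell 2, #2→Brent 2, #3→Holm 4. Service 8; fixed 26; total 34.
No other subset beats 17.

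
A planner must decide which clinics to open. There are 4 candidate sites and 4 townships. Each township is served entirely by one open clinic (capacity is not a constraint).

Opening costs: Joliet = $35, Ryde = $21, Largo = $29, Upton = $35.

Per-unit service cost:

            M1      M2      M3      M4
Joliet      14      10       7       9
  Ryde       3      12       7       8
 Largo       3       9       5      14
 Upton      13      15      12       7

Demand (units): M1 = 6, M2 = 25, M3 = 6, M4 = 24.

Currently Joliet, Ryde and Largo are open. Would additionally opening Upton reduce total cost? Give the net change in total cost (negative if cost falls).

Current service cost with {Joliet, Ryde, Largo}: 465.
Adding Upton: each township re-picks its cheapest; new service cost 441, saving 24.
Extra fixed cost: 35. Net change = 35 − 24 = 11.
(Totals: 550 → 561.)

No — net change +11 (cost rises by 11).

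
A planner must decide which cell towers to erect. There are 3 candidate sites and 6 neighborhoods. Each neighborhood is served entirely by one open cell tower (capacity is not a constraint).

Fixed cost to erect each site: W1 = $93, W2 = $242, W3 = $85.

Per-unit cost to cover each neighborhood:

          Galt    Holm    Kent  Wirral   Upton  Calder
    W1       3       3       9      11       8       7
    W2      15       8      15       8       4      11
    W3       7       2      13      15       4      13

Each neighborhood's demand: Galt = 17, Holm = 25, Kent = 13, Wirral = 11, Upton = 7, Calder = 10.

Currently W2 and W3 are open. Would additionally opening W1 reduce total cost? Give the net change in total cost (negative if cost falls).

Yes — net change −67 (cost falls by 67).

Current service cost with {W2, W3}: 564.
Adding W1: each neighborhood re-picks its cheapest; new service cost 404, saving 160.
Extra fixed cost: 93. Net change = 93 − 160 = -67.
(Totals: 891 → 824.)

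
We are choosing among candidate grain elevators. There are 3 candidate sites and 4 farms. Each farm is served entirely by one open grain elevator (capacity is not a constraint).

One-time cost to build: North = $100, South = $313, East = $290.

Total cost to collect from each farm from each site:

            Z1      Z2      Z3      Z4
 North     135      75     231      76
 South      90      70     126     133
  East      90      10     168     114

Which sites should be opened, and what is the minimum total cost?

For any fixed open set, each farm goes to its cheapest open site; total = fixed + service.
{North}: Z1→North 135, Z2→North 75, Z3→North 231, Z4→North 76. Service 517; fixed 100; total 617.
{East}: Z1→East 90, Z2→East 10, Z3→East 168, Z4→East 114. Service 382; fixed 290; total 672.
{South}: Z1→South 90, Z2→South 70, Z3→South 126, Z4→South 133. Service 419; fixed 313; total 732.
{North, South, East}: service 302 + fixed 703 = 1005
No other subset beats 617.

Open North only; minimum total cost 617.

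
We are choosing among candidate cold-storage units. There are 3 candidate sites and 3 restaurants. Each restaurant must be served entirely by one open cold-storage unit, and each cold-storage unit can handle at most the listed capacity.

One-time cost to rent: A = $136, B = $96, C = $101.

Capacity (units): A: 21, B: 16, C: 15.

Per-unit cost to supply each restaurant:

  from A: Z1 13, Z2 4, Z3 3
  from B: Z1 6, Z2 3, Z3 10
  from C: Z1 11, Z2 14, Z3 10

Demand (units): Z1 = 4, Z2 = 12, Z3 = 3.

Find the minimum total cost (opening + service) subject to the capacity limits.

Minimum total cost: 245

Open {A}: Z1→A 13·4=52, Z2→A 4·12=48, Z3→A 3·3=9.
Loads: A carries 19/21. Service 109; fixed 136; total 245.
Next best feasible plan costs 287.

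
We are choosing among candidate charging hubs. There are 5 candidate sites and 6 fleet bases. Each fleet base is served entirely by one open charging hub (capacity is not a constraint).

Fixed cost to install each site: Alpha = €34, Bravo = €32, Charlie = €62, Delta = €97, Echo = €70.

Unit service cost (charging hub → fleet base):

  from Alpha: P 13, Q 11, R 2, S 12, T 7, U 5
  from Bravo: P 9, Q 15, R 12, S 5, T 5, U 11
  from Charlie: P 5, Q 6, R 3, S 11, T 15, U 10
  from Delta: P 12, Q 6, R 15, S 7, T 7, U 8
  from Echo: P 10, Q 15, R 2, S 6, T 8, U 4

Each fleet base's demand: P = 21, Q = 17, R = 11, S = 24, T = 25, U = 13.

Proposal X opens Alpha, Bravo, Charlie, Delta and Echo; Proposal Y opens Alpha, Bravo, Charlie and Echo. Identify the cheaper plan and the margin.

Proposal X: {Alpha, Bravo, Charlie, Delta, Echo}: P→Charlie 5·21=105, Q→Charlie 6·17=102, R→Alpha 2·11=22, S→Bravo 5·24=120, T→Bravo 5·25=125, U→Echo 4·13=52. Service 526; fixed 295; total 821.
Proposal Y: {Alpha, Bravo, Charlie, Echo}: P→Charlie 5·21=105, Q→Charlie 6·17=102, R→Alpha 2·11=22, S→Bravo 5·24=120, T→Bravo 5·25=125, U→Echo 4·13=52. Service 526; fixed 198; total 724.
Difference: |821 − 724| = 97.

Proposal Y is cheaper by 97.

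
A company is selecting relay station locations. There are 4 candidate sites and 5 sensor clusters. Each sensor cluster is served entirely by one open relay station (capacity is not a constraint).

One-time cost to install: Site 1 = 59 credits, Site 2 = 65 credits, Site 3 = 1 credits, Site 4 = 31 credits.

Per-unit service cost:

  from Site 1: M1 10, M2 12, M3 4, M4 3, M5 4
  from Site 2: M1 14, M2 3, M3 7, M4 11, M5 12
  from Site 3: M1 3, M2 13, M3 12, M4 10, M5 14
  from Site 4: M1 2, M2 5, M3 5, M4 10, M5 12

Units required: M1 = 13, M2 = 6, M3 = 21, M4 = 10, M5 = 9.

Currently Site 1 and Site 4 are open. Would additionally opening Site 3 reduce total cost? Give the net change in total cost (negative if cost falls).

No — net change +1 (cost rises by 1).

Current service cost with {Site 1, Site 4}: 206.
Adding Site 3: each sensor cluster re-picks its cheapest; new service cost 206, saving 0.
Extra fixed cost: 1. Net change = 1 − 0 = 1.
(Totals: 296 → 297.)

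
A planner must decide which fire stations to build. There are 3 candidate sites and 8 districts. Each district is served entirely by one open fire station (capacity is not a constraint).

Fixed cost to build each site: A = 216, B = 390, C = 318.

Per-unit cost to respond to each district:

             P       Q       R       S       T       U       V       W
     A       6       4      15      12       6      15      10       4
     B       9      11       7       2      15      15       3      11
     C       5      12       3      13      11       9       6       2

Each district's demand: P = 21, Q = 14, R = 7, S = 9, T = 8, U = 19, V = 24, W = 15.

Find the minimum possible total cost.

For any fixed open set, each district goes to its cheapest open site; total = fixed + service.
{C}: P→C 5·21=105, Q→C 12·14=168, R→C 3·7=21, S→C 13·9=117, T→C 11·8=88, U→C 9·19=171, V→C 6·24=144, W→C 2·15=30. Service 844; fixed 318; total 1162.
{A, C}: P→C 5·21=105, Q→A 4·14=56, R→C 3·7=21, S→A 12·9=108, T→A 6·8=48, U→C 9·19=171, V→C 6·24=144, W→C 2·15=30. Service 683; fixed 534; total 1217.
{A}: service 1028 + fixed 216 = 1244
{A, B, C}: P→C 5·21=105, Q→A 4·14=56, R→C 3·7=21, S→B 2·9=18, T→A 6·8=48, U→C 9·19=171, V→B 3·24=72, W→C 2·15=30. Service 521; fixed 924; total 1445.
No other subset beats 1162.

Minimum total cost: 1162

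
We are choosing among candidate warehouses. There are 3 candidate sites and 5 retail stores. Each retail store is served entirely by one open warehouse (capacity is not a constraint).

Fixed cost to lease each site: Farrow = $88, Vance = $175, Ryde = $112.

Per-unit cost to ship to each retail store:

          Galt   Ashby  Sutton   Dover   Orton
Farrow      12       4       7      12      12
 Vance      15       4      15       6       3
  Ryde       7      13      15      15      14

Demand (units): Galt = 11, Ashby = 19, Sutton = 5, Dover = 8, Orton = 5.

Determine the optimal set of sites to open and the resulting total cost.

For any fixed open set, each retail store goes to its cheapest open site; total = fixed + service.
{Farrow}: Galt→Farrow 12·11=132, Ashby→Farrow 4·19=76, Sutton→Farrow 7·5=35, Dover→Farrow 12·8=96, Orton→Farrow 12·5=60. Service 399; fixed 88; total 487.
{Farrow, Ryde}: service 344 + fixed 200 = 544
{Vance}: Galt→Vance 15·11=165, Ashby→Vance 4·19=76, Sutton→Vance 15·5=75, Dover→Vance 6·8=48, Orton→Vance 3·5=15. Service 379; fixed 175; total 554.
{Farrow, Vance, Ryde}: service 251 + fixed 375 = 626
No other subset beats 487.

Open Farrow only; minimum total cost 487.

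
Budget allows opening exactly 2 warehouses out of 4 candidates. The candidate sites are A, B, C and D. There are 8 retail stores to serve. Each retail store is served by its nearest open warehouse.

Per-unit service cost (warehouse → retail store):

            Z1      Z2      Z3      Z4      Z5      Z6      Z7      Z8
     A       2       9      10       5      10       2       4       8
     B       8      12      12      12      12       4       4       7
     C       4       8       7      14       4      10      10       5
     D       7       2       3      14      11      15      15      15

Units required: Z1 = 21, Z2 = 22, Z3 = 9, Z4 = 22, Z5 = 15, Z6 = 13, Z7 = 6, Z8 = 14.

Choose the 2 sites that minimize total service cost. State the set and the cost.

With exactly 2 open, each retail store uses its cheapest among the chosen.
{A, D}: Z1→A 2·21=42, Z2→D 2·22=44, Z3→D 3·9=27, Z4→A 5·22=110, Z5→A 10·15=150, Z6→A 2·13=26, Z7→A 4·6=24, Z8→A 8·14=112. Service cost 535.
{A, C}: service cost 571
{A, B}: service cost 738
Among all 6 size-2 choices, {A, D} is lowest.

Choose A and D; total service cost 535.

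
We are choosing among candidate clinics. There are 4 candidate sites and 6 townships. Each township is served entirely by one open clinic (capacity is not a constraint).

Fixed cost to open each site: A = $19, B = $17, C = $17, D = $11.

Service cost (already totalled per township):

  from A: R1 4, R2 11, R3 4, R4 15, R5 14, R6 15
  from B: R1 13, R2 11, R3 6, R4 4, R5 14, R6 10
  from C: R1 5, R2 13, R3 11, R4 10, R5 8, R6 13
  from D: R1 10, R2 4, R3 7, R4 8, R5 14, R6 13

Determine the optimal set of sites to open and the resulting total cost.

Open D only; minimum total cost 67.

For any fixed open set, each township goes to its cheapest open site; total = fixed + service.
{D}: R1→D 10, R2→D 4, R3→D 7, R4→D 8, R5→D 14, R6→D 13. Service 56; fixed 11; total 67.
{C, D}: service 45 + fixed 28 = 73
{B}: R1→B 13, R2→B 11, R3→B 6, R4→B 4, R5→B 14, R6→B 10. Service 58; fixed 17; total 75.
{A, B, C, D}: service 34 + fixed 64 = 98
(All 15 nonempty subsets were checked; D only is lowest.)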